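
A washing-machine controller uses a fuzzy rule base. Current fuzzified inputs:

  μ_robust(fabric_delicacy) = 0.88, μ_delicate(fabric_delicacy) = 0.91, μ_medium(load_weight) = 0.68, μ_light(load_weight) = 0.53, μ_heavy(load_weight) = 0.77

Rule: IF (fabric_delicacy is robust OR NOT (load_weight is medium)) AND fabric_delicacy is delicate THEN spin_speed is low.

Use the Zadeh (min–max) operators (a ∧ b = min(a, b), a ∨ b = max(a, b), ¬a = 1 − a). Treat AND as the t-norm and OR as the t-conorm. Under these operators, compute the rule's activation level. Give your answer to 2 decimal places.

0.88

firing strength: (robust=0.88 OR ¬medium=1−0.68=0.32) = 0.88; AND[min(a, b)] with delicate=0.91 → w = 0.88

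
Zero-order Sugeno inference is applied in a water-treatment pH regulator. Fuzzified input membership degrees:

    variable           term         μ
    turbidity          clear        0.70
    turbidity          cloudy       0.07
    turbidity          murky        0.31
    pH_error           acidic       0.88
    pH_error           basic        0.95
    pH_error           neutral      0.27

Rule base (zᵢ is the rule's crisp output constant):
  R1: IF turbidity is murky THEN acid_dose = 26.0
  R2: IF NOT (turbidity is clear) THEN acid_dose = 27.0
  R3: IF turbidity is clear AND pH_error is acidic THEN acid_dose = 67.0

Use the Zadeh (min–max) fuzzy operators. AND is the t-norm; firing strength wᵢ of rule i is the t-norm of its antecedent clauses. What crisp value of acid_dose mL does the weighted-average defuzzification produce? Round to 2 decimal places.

R1 (z=26.0): murky=0.31 → w = 0.31
R2 (z=27.0): ¬clear=1−0.70=0.30 → w = 0.30
R3 (z=67.0): clear=0.70, acidic=0.88; AND[min(a, b)] → w = 0.70
Weighted average = (0.31·26.0 + 0.30·27.0 + 0.70·67.0) / (0.31 + 0.30 + 0.70)
  = 63.0600 / 1.3100 = 48.14

48.14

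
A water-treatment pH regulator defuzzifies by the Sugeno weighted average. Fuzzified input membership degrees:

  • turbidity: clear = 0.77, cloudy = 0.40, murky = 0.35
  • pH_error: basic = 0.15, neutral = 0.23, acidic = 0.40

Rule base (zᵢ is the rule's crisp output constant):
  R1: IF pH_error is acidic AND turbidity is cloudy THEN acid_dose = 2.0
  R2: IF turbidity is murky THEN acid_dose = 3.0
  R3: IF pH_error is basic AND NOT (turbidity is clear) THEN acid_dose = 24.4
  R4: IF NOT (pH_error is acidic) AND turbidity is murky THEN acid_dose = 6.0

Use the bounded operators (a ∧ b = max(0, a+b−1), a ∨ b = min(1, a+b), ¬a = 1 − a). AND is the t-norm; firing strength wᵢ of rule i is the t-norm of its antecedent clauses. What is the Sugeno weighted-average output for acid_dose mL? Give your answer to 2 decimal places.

R1 (z=2.0): acidic=0.40, cloudy=0.40; AND[max(0, a+b−1)] → w = 0.00
R2 (z=3.0): murky=0.35 → w = 0.35
R3 (z=24.4): basic=0.15, ¬clear=1−0.77=0.23; AND[max(0, a+b−1)] → w = 0.00
R4 (z=6.0): ¬acidic=1−0.40=0.60, murky=0.35; AND[max(0, a+b−1)] → w = 0.00
Weighted average = (0.00·2.0 + 0.35·3.0 + 0.00·24.4 + 0.00·6.0) / (0.00 + 0.35 + 0.00 + 0.00)
  = 1.0500 / 0.3500 = 3.00

3.00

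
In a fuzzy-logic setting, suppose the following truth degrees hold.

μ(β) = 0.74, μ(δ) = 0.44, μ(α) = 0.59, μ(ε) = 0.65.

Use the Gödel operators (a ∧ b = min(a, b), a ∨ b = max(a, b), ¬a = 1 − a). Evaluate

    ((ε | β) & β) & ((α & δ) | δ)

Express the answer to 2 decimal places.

ε | β = max(a, b) on (0.65, 0.74) = 0.74
(ε | β) & β = min(a, b) on (0.74, 0.74) = 0.74
α & δ = min(a, b) on (0.59, 0.44) = 0.44
(α & δ) | δ = max(a, b) on (0.44, 0.44) = 0.44
((ε | β) & β) & ((α & δ) | δ) = min(a, b) on (0.74, 0.44) = 0.44

0.44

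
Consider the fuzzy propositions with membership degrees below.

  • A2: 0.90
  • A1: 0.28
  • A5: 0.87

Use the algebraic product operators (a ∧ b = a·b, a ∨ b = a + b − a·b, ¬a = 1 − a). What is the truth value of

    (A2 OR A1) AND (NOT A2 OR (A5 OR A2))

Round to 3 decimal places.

0.917

A2 OR A1 = a + b − a·b on (0.9000, 0.2800) = 0.9280
NOT A2 = 1 − 0.9000 = 0.1000
A5 OR A2 = a + b − a·b on (0.8700, 0.9000) = 0.9870
NOT A2 OR (A5 OR A2) = a + b − a·b on (0.1000, 0.9870) = 0.9883
(A2 OR A1) AND (NOT A2 OR (A5 OR A2)) = a·b on (0.9280, 0.9883) = 0.9171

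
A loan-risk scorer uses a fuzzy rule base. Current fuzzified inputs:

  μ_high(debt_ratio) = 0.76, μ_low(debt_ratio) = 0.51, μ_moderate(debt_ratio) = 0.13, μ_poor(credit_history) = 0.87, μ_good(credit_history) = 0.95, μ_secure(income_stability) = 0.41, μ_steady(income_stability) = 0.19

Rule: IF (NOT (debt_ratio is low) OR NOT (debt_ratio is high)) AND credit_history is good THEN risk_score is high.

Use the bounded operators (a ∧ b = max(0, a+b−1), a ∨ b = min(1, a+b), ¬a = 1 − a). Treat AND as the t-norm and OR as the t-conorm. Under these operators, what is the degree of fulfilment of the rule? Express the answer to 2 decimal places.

firing strength: (¬low=1−0.51=0.49 OR ¬high=1−0.76=0.24) = 0.73; AND[max(0, a+b−1)] with good=0.95 → w = 0.68

0.68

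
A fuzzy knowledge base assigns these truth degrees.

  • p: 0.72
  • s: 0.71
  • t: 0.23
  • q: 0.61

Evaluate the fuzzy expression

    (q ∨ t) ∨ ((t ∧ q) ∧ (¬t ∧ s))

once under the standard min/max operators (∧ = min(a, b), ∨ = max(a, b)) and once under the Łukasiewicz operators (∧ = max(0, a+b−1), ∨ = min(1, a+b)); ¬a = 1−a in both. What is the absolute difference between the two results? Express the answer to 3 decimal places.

Under standard min/max:
  q ∨ t = max(a, b) on (0.61, 0.23) = 0.61
  t ∧ q = min(a, b) on (0.23, 0.61) = 0.23
  ¬t = 1 − 0.23 = 0.77
  ¬t ∧ s = min(a, b) on (0.77, 0.71) = 0.71
  (t ∧ q) ∧ (¬t ∧ s) = min(a, b) on (0.23, 0.71) = 0.23
  (q ∨ t) ∨ ((t ∧ q) ∧ (¬t ∧ s)) = max(a, b) on (0.61, 0.23) = 0.61
  → value = 0.6100
Under Łukasiewicz:
  q ∨ t = min(1, a+b) on (0.61, 0.23) = 0.84
  t ∧ q = max(0, a+b−1) on (0.23, 0.61) = 0.00
  ¬t = 1 − 0.23 = 0.77
  ¬t ∧ s = max(0, a+b−1) on (0.77, 0.71) = 0.48
  (t ∧ q) ∧ (¬t ∧ s) = max(0, a+b−1) on (0.00, 0.48) = 0.00
  (q ∨ t) ∨ ((t ∧ q) ∧ (¬t ∧ s)) = min(1, a+b) on (0.84, 0.00) = 0.84
  → value = 0.8400
|0.6100 − 0.8400| = 0.230

0.230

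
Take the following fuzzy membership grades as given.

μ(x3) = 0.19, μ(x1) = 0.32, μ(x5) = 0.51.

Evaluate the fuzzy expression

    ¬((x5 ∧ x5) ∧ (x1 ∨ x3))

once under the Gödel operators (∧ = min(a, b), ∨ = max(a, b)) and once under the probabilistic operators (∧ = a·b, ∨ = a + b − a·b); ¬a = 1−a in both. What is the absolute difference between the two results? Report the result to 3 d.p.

0.203

Under Gödel:
  x5 ∧ x5 = min(a, b) on (0.51, 0.51) = 0.51
  x1 ∨ x3 = max(a, b) on (0.32, 0.19) = 0.32
  (x5 ∧ x5) ∧ (x1 ∨ x3) = min(a, b) on (0.51, 0.32) = 0.32
  ¬((x5 ∧ x5) ∧ (x1 ∨ x3)) = 1 − 0.32 = 0.68
  → value = 0.6800
Under probabilistic:
  x5 ∧ x5 = a·b on (0.5100, 0.5100) = 0.2601
  x1 ∨ x3 = a + b − a·b on (0.3200, 0.1900) = 0.4492
  (x5 ∧ x5) ∧ (x1 ∨ x3) = a·b on (0.2601, 0.4492) = 0.1168
  ¬((x5 ∧ x5) ∧ (x1 ∨ x3)) = 1 − 0.1168 = 0.8832
  → value = 0.8832
|0.6800 − 0.8832| = 0.203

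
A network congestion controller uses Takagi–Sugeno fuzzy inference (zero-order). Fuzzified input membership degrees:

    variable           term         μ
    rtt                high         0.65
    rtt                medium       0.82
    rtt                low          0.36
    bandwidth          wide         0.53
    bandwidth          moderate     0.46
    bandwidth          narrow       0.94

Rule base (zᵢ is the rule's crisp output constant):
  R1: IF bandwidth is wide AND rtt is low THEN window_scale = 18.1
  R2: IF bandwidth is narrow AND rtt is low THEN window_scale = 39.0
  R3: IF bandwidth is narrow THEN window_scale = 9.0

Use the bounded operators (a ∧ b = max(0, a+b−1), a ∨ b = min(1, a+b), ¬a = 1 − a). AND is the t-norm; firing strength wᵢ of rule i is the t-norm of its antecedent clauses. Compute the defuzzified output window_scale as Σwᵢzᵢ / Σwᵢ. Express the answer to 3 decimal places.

R1 (z=18.1): wide=0.53, low=0.36; AND[max(0, a+b−1)] → w = 0.00
R2 (z=39.0): narrow=0.94, low=0.36; AND[max(0, a+b−1)] → w = 0.30
R3 (z=9.0): narrow=0.94 → w = 0.94
Weighted average = (0.00·18.1 + 0.30·39.0 + 0.94·9.0) / (0.00 + 0.30 + 0.94)
  = 20.1600 / 1.2400 = 16.258

16.258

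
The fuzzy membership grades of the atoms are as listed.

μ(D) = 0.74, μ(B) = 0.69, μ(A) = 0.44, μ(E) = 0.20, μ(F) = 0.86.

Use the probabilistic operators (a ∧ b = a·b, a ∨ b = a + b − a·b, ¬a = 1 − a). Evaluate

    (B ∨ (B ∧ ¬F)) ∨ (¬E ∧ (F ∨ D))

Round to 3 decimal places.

¬F = 1 − 0.8600 = 0.1400
B ∧ ¬F = a·b on (0.6900, 0.1400) = 0.0966
B ∨ (B ∧ ¬F) = a + b − a·b on (0.6900, 0.0966) = 0.7199
¬E = 1 − 0.2000 = 0.8000
F ∨ D = a + b − a·b on (0.8600, 0.7400) = 0.9636
¬E ∧ (F ∨ D) = a·b on (0.8000, 0.9636) = 0.7709
(B ∨ (B ∧ ¬F)) ∨ (¬E ∧ (F ∨ D)) = a + b − a·b on (0.7199, 0.7709) = 0.9358

0.936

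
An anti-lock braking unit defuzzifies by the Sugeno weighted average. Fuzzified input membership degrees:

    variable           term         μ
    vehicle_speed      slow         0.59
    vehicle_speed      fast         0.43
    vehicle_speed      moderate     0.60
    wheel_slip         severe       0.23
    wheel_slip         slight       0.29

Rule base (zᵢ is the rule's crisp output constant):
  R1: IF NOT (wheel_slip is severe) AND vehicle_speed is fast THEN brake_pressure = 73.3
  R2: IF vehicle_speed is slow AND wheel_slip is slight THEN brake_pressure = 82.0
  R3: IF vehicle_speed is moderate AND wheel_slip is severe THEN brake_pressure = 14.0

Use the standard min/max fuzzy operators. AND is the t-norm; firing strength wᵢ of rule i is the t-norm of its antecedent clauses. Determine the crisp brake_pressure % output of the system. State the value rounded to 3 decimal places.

R1 (z=73.3): ¬severe=1−0.23=0.77, fast=0.43; AND[min(a, b)] → w = 0.43
R2 (z=82.0): slow=0.59, slight=0.29; AND[min(a, b)] → w = 0.29
R3 (z=14.0): moderate=0.60, severe=0.23; AND[min(a, b)] → w = 0.23
Weighted average = (0.43·73.3 + 0.29·82.0 + 0.23·14.0) / (0.43 + 0.29 + 0.23)
  = 58.5190 / 0.9500 = 61.599

61.599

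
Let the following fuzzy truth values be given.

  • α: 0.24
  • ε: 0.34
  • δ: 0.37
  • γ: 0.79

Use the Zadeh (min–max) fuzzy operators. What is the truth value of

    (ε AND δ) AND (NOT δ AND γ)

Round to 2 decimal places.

0.34

ε AND δ = min(a, b) on (0.34, 0.37) = 0.34
NOT δ = 1 − 0.37 = 0.63
NOT δ AND γ = min(a, b) on (0.63, 0.79) = 0.63
(ε AND δ) AND (NOT δ AND γ) = min(a, b) on (0.34, 0.63) = 0.34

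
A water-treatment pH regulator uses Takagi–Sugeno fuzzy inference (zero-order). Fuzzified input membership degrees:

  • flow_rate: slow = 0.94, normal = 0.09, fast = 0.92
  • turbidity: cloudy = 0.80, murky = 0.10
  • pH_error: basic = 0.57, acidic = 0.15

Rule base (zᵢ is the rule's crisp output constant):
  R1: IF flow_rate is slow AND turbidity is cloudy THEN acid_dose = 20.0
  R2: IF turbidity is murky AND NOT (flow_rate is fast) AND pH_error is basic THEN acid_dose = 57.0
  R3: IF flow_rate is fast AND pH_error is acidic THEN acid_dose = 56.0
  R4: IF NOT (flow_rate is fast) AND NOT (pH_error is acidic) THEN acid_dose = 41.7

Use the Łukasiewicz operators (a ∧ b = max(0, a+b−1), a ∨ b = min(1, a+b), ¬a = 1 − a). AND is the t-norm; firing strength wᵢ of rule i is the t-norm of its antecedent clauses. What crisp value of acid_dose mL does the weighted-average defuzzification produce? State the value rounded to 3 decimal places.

R1 (z=20.0): slow=0.94, cloudy=0.80; AND[max(0, a+b−1)] → w = 0.74
R2 (z=57.0): murky=0.10, ¬fast=1−0.92=0.08, basic=0.57; AND[max(0, a+b−1)] → w = 0.00
R3 (z=56.0): fast=0.92, acidic=0.15; AND[max(0, a+b−1)] → w = 0.07
R4 (z=41.7): ¬fast=1−0.92=0.08, ¬acidic=1−0.15=0.85; AND[max(0, a+b−1)] → w = 0.00
Weighted average = (0.74·20.0 + 0.00·57.0 + 0.07·56.0 + 0.00·41.7) / (0.74 + 0.00 + 0.07 + 0.00)
  = 18.7200 / 0.8100 = 23.111

23.111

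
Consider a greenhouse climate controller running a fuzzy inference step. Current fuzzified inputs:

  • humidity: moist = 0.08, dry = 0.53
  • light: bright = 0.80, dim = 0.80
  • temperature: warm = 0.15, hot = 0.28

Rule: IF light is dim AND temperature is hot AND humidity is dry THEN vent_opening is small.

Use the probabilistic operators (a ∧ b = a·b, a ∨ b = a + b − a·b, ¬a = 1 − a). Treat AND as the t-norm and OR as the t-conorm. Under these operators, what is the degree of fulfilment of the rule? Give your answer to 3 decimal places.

0.119

firing strength: dim=0.80, hot=0.28, dry=0.53; AND[a·b] → w = 0.1187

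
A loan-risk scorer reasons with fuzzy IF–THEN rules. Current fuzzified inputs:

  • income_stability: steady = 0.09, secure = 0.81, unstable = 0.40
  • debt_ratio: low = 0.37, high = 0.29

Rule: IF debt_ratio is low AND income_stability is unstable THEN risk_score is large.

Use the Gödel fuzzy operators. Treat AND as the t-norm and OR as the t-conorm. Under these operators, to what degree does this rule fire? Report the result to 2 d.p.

firing strength: low=0.37, unstable=0.40; AND[min(a, b)] → w = 0.37

0.37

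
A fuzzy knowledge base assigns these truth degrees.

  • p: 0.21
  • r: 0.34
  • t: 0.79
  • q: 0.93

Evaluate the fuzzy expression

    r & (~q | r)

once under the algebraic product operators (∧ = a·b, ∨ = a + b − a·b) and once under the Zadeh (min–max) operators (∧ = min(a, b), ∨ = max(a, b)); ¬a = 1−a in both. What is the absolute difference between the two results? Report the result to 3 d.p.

Under algebraic product:
  ~q = 1 − 0.9300 = 0.0700
  ~q | r = a + b − a·b on (0.0700, 0.3400) = 0.3862
  r & (~q | r) = a·b on (0.3400, 0.3862) = 0.1313
  → value = 0.1313
Under Zadeh (min–max):
  ~q = 1 − 0.93 = 0.07
  ~q | r = max(a, b) on (0.07, 0.34) = 0.34
  r & (~q | r) = min(a, b) on (0.34, 0.34) = 0.34
  → value = 0.3400
|0.1313 − 0.3400| = 0.209

0.209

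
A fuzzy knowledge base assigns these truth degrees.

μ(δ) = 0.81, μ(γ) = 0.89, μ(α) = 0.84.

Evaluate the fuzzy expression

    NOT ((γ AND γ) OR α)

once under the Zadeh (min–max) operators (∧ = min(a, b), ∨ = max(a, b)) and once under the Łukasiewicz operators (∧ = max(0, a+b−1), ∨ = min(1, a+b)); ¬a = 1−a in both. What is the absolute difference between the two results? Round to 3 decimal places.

Under Zadeh (min–max):
  γ AND γ = min(a, b) on (0.89, 0.89) = 0.89
  (γ AND γ) OR α = max(a, b) on (0.89, 0.84) = 0.89
  NOT ((γ AND γ) OR α) = 1 − 0.89 = 0.11
  → value = 0.1100
Under Łukasiewicz:
  γ AND γ = max(0, a+b−1) on (0.89, 0.89) = 0.78
  (γ AND γ) OR α = min(1, a+b) on (0.78, 0.84) = 1.00
  NOT ((γ AND γ) OR α) = 1 − 1.00 = 0.00
  → value = 0.0000
|0.1100 − 0.0000| = 0.110

0.110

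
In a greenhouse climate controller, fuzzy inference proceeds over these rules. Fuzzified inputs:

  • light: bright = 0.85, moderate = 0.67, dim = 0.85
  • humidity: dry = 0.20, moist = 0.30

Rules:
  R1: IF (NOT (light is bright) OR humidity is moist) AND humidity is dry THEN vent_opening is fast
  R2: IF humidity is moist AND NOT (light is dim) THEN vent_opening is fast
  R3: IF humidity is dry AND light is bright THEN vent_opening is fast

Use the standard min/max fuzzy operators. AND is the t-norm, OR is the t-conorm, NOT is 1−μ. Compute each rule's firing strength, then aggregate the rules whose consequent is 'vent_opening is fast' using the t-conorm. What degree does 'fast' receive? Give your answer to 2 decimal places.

R1: (¬bright=1−0.85=0.15 OR moist=0.30) = 0.30; AND[min(a, b)] with dry=0.20 → w = 0.20
R2: moist=0.30, ¬dim=1−0.85=0.15; AND[min(a, b)] → w = 0.15
R3: dry=0.20, bright=0.85; AND[min(a, b)] → w = 0.20
Rules with consequent 'fast': {R1, R2, R3} → strengths 0.20, 0.15, 0.20
Aggregate via t-conorm [max(a, b)]: 0.20

0.20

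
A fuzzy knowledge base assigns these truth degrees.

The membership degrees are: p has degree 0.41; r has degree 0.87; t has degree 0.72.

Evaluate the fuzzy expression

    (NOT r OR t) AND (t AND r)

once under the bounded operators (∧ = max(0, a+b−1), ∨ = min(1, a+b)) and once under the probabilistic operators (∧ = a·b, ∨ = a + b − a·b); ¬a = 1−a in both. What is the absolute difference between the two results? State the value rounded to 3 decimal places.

Under bounded:
  NOT r = 1 − 0.87 = 0.13
  NOT r OR t = min(1, a+b) on (0.13, 0.72) = 0.85
  t AND r = max(0, a+b−1) on (0.72, 0.87) = 0.59
  (NOT r OR t) AND (t AND r) = max(0, a+b−1) on (0.85, 0.59) = 0.44
  → value = 0.4400
Under probabilistic:
  NOT r = 1 − 0.8700 = 0.1300
  NOT r OR t = a + b − a·b on (0.1300, 0.7200) = 0.7564
  t AND r = a·b on (0.7200, 0.8700) = 0.6264
  (NOT r OR t) AND (t AND r) = a·b on (0.7564, 0.6264) = 0.4738
  → value = 0.4738
|0.4400 − 0.4738| = 0.034

0.034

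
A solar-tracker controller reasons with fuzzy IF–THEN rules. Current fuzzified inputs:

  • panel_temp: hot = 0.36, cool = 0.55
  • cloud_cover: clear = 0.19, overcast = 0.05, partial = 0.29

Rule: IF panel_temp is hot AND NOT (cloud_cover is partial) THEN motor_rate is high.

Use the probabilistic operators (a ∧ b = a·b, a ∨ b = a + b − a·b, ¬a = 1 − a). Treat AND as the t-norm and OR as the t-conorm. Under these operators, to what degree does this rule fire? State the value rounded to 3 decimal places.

firing strength: hot=0.36, ¬partial=1−0.29=0.71; AND[a·b] → w = 0.2556

0.256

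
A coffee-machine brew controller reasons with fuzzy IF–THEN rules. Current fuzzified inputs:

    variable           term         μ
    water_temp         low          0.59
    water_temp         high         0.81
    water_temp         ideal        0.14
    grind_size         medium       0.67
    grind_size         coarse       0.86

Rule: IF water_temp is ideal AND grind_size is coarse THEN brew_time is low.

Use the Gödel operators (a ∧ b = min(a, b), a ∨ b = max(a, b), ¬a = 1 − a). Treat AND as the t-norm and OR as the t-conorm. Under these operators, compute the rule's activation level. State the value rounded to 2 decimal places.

0.14

firing strength: ideal=0.14, coarse=0.86; AND[min(a, b)] → w = 0.14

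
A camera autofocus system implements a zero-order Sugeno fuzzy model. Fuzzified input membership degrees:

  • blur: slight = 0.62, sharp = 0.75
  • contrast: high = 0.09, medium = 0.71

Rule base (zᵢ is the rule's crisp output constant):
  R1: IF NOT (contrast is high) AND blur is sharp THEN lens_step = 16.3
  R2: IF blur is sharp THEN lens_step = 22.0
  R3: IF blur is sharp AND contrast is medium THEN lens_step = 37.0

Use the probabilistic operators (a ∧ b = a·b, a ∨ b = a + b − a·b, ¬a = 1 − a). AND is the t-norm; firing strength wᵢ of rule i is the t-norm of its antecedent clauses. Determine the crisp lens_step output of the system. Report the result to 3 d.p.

R1 (z=16.3): ¬high=1−0.09=0.91, sharp=0.75; AND[a·b] → w = 0.6825
R2 (z=22.0): sharp=0.75 → w = 0.7500
R3 (z=37.0): sharp=0.75, medium=0.71; AND[a·b] → w = 0.5325
Weighted average = (0.6825·16.3 + 0.7500·22.0 + 0.5325·37.0) / (0.6825 + 0.7500 + 0.5325)
  = 47.3272 / 1.9650 = 24.085

24.085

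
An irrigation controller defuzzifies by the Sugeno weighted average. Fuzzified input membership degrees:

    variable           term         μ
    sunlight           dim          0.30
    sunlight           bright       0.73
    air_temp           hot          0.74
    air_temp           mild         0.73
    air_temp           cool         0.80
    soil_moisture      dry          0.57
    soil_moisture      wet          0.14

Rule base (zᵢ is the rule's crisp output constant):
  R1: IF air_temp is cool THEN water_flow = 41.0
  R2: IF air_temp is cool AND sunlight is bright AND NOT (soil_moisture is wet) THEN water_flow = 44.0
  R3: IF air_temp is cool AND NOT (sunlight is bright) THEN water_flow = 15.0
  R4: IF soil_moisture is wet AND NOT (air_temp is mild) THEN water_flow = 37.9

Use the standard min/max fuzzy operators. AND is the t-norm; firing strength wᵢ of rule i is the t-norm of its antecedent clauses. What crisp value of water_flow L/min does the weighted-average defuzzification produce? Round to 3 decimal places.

R1 (z=41.0): cool=0.80 → w = 0.80
R2 (z=44.0): cool=0.80, bright=0.73, ¬wet=1−0.14=0.86; AND[min(a, b)] → w = 0.73
R3 (z=15.0): cool=0.80, ¬bright=1−0.73=0.27; AND[min(a, b)] → w = 0.27
R4 (z=37.9): wet=0.14, ¬mild=1−0.73=0.27; AND[min(a, b)] → w = 0.14
Weighted average = (0.80·41.0 + 0.73·44.0 + 0.27·15.0 + 0.14·37.9) / (0.80 + 0.73 + 0.27 + 0.14)
  = 74.2760 / 1.9400 = 38.287

38.287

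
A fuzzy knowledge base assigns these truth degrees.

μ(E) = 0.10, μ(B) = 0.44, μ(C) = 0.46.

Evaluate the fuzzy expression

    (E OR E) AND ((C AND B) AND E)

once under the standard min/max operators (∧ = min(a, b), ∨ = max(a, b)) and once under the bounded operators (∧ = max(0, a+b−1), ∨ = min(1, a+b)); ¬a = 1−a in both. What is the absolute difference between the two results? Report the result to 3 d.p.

0.100

Under standard min/max:
  E OR E = max(a, b) on (0.10, 0.10) = 0.10
  C AND B = min(a, b) on (0.46, 0.44) = 0.44
  (C AND B) AND E = min(a, b) on (0.44, 0.10) = 0.10
  (E OR E) AND ((C AND B) AND E) = min(a, b) on (0.10, 0.10) = 0.10
  → value = 0.1000
Under bounded:
  E OR E = min(1, a+b) on (0.10, 0.10) = 0.20
  C AND B = max(0, a+b−1) on (0.46, 0.44) = 0.00
  (C AND B) AND E = max(0, a+b−1) on (0.00, 0.10) = 0.00
  (E OR E) AND ((C AND B) AND E) = max(0, a+b−1) on (0.20, 0.00) = 0.00
  → value = 0.0000
|0.1000 − 0.0000| = 0.100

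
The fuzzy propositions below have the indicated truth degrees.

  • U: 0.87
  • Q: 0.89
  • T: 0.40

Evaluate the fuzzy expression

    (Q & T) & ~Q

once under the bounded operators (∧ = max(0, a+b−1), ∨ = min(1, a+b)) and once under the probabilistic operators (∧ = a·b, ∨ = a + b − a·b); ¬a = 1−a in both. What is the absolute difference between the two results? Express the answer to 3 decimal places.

0.039

Under bounded:
  Q & T = max(0, a+b−1) on (0.89, 0.40) = 0.29
  ~Q = 1 − 0.89 = 0.11
  (Q & T) & ~Q = max(0, a+b−1) on (0.29, 0.11) = 0.00
  → value = 0.0000
Under probabilistic:
  Q & T = a·b on (0.8900, 0.4000) = 0.3560
  ~Q = 1 − 0.8900 = 0.1100
  (Q & T) & ~Q = a·b on (0.3560, 0.1100) = 0.0392
  → value = 0.0392
|0.0000 − 0.0392| = 0.039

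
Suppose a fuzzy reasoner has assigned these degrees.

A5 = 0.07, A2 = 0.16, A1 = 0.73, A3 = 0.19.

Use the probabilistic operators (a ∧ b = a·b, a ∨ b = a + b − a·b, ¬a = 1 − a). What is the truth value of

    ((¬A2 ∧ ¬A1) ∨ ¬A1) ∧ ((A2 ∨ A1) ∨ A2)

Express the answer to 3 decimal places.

0.353

¬A2 = 1 − 0.1600 = 0.8400
¬A1 = 1 − 0.7300 = 0.2700
¬A2 ∧ ¬A1 = a·b on (0.8400, 0.2700) = 0.2268
¬A1 = 1 − 0.7300 = 0.2700
(¬A2 ∧ ¬A1) ∨ ¬A1 = a + b − a·b on (0.2268, 0.2700) = 0.4356
A2 ∨ A1 = a + b − a·b on (0.1600, 0.7300) = 0.7732
(A2 ∨ A1) ∨ A2 = a + b − a·b on (0.7732, 0.1600) = 0.8095
((¬A2 ∧ ¬A1) ∨ ¬A1) ∧ ((A2 ∨ A1) ∨ A2) = a·b on (0.4356, 0.8095) = 0.3526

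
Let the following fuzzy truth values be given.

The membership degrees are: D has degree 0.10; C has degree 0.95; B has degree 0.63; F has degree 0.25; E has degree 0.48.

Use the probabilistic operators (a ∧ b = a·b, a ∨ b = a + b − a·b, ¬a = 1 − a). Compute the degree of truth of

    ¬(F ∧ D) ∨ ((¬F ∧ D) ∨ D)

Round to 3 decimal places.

0.979

F ∧ D = a·b on (0.2500, 0.1000) = 0.0250
¬(F ∧ D) = 1 − 0.0250 = 0.9750
¬F = 1 − 0.2500 = 0.7500
¬F ∧ D = a·b on (0.7500, 0.1000) = 0.0750
(¬F ∧ D) ∨ D = a + b − a·b on (0.0750, 0.1000) = 0.1675
¬(F ∧ D) ∨ ((¬F ∧ D) ∨ D) = a + b − a·b on (0.9750, 0.1675) = 0.9792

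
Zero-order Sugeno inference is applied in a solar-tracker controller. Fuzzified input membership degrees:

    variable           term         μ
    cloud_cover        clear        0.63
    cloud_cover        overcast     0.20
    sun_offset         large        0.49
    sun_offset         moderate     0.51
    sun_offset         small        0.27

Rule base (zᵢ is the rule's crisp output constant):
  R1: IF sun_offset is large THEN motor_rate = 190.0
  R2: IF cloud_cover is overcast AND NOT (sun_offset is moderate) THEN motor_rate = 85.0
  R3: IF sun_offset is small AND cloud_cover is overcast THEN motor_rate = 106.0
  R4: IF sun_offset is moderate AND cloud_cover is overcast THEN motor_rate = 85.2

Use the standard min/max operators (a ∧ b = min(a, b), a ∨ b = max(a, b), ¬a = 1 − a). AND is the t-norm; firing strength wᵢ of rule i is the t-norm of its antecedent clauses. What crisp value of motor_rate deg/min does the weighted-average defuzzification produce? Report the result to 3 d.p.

R1 (z=190.0): large=0.49 → w = 0.49
R2 (z=85.0): overcast=0.20, ¬moderate=1−0.51=0.49; AND[min(a, b)] → w = 0.20
R3 (z=106.0): small=0.27, overcast=0.20; AND[min(a, b)] → w = 0.20
R4 (z=85.2): moderate=0.51, overcast=0.20; AND[min(a, b)] → w = 0.20
Weighted average = (0.49·190.0 + 0.20·85.0 + 0.20·106.0 + 0.20·85.2) / (0.49 + 0.20 + 0.20 + 0.20)
  = 148.3400 / 1.0900 = 136.092

136.092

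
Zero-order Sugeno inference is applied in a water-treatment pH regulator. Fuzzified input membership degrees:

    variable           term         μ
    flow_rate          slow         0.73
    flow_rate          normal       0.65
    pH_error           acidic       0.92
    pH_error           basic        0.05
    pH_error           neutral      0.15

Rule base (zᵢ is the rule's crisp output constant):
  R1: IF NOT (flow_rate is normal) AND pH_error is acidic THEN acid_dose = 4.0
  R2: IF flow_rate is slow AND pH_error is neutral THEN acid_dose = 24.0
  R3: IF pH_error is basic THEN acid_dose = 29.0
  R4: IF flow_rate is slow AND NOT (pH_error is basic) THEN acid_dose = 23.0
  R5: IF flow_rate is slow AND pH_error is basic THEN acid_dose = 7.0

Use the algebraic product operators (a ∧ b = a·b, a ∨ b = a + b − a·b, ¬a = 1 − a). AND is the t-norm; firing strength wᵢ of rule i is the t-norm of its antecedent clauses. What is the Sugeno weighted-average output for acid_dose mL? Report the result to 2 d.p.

R1 (z=4.0): ¬normal=1−0.65=0.35, acidic=0.92; AND[a·b] → w = 0.3220
R2 (z=24.0): slow=0.73, neutral=0.15; AND[a·b] → w = 0.1095
R3 (z=29.0): basic=0.05 → w = 0.0500
R4 (z=23.0): slow=0.73, ¬basic=1−0.05=0.95; AND[a·b] → w = 0.6935
R5 (z=7.0): slow=0.73, basic=0.05; AND[a·b] → w = 0.0365
Weighted average = (0.3220·4.0 + 0.1095·24.0 + 0.0500·29.0 + 0.6935·23.0 + 0.0365·7.0) / (0.3220 + 0.1095 + 0.0500 + 0.6935 + 0.0365)
  = 21.5720 / 1.2115 = 17.81

17.81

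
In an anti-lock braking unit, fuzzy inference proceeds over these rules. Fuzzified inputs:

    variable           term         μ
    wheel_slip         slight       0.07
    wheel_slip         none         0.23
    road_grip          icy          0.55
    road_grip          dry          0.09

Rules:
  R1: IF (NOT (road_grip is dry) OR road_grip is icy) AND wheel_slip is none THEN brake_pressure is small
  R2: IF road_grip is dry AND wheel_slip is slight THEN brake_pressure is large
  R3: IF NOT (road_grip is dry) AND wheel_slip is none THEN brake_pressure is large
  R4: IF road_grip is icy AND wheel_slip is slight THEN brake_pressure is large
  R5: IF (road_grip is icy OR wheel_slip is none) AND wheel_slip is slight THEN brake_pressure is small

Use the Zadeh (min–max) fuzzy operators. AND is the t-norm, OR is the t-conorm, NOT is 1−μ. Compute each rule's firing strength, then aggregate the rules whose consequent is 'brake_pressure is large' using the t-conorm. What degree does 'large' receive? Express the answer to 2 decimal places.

R1: (¬dry=1−0.09=0.91 OR icy=0.55) = 0.91; AND[min(a, b)] with none=0.23 → w = 0.23
R2: dry=0.09, slight=0.07; AND[min(a, b)] → w = 0.07
R3: ¬dry=1−0.09=0.91, none=0.23; AND[min(a, b)] → w = 0.23
R4: icy=0.55, slight=0.07; AND[min(a, b)] → w = 0.07
R5: (icy=0.55 OR none=0.23) = 0.55; AND[min(a, b)] with slight=0.07 → w = 0.07
Rules with consequent 'large': {R2, R3, R4} → strengths 0.07, 0.23, 0.07
Aggregate via t-conorm [max(a, b)]: 0.23

0.23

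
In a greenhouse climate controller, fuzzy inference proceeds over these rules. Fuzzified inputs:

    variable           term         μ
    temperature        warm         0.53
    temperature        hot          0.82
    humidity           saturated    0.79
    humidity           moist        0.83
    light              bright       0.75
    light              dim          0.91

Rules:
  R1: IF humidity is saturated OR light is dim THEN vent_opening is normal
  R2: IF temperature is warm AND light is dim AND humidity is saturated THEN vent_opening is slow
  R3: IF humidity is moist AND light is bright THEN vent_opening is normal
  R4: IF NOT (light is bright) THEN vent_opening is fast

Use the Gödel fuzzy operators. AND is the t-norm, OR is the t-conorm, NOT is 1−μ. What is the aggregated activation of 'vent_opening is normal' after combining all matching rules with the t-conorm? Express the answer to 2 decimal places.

0.91

R1: saturated=0.79, dim=0.91; OR[max(a, b)] → w = 0.91
R2: warm=0.53, dim=0.91, saturated=0.79; AND[min(a, b)] → w = 0.53
R3: moist=0.83, bright=0.75; AND[min(a, b)] → w = 0.75
R4: ¬bright=1−0.75=0.25 → w = 0.25
Rules with consequent 'normal': {R1, R3} → strengths 0.91, 0.75
Aggregate via t-conorm [max(a, b)]: 0.91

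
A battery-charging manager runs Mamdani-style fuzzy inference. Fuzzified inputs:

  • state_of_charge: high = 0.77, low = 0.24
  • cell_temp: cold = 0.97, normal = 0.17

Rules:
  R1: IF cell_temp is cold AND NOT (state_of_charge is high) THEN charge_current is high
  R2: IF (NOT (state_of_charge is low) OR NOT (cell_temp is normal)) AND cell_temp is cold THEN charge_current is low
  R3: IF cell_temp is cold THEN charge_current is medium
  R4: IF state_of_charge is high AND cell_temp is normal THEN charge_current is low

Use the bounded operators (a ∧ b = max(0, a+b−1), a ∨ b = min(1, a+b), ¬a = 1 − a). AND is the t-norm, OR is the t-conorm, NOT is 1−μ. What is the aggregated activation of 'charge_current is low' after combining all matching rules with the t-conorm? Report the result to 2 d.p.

0.97

R1: cold=0.97, ¬high=1−0.77=0.23; AND[max(0, a+b−1)] → w = 0.20
R2: (¬low=1−0.24=0.76 OR ¬normal=1−0.17=0.83) = 1.00; AND[max(0, a+b−1)] with cold=0.97 → w = 0.97
R3: cold=0.97 → w = 0.97
R4: high=0.77, normal=0.17; AND[max(0, a+b−1)] → w = 0.00
Rules with consequent 'low': {R2, R4} → strengths 0.97, 0.00
Aggregate via t-conorm [min(1, a+b)]: 0.97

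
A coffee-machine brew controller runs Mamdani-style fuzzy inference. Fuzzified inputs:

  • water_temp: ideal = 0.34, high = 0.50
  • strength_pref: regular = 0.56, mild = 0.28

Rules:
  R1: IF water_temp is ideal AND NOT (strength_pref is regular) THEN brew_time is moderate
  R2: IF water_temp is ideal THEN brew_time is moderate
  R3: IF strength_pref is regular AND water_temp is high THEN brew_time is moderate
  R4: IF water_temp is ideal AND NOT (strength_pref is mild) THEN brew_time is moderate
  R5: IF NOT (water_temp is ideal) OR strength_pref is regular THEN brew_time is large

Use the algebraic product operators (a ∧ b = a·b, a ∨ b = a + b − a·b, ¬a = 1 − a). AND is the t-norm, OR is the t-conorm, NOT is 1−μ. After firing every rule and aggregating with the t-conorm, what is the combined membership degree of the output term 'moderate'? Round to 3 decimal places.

0.695

R1: ideal=0.34, ¬regular=1−0.56=0.44; AND[a·b] → w = 0.1496
R2: ideal=0.34 → w = 0.3400
R3: regular=0.56, high=0.50; AND[a·b] → w = 0.2800
R4: ideal=0.34, ¬mild=1−0.28=0.72; AND[a·b] → w = 0.2448
R5: ¬ideal=1−0.34=0.66, regular=0.56; OR[a + b − a·b] → w = 0.8504
Rules with consequent 'moderate': {R1, R2, R3, R4} → strengths 0.1496, 0.3400, 0.2800, 0.2448
Aggregate via t-conorm [a + b − a·b]: 0.6948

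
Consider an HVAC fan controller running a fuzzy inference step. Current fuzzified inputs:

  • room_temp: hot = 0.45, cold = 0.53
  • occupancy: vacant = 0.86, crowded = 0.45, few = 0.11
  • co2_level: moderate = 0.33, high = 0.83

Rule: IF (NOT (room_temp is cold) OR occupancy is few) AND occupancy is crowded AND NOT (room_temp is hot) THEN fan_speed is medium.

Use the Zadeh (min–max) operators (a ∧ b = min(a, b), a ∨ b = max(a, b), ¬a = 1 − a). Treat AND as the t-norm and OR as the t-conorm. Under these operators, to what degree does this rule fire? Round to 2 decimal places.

firing strength: (¬cold=1−0.53=0.47 OR few=0.11) = 0.47; AND[min(a, b)] with crowded=0.45, ¬hot=1−0.45=0.55 → w = 0.45

0.45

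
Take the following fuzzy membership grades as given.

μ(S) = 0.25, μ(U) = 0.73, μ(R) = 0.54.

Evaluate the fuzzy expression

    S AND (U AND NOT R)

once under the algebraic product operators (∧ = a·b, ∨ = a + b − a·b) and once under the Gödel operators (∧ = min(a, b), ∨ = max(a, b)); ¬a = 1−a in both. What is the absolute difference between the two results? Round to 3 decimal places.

Under algebraic product:
  NOT R = 1 − 0.5400 = 0.4600
  U AND NOT R = a·b on (0.7300, 0.4600) = 0.3358
  S AND (U AND NOT R) = a·b on (0.2500, 0.3358) = 0.0839
  → value = 0.0839
Under Gödel:
  NOT R = 1 − 0.54 = 0.46
  U AND NOT R = min(a, b) on (0.73, 0.46) = 0.46
  S AND (U AND NOT R) = min(a, b) on (0.25, 0.46) = 0.25
  → value = 0.2500
|0.0839 − 0.2500| = 0.166

0.166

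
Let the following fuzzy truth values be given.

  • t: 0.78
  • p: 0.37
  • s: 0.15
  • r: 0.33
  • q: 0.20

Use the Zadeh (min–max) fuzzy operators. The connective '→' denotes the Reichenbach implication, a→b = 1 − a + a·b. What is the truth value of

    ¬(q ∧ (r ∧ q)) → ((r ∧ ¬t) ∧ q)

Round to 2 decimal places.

0.36

r ∧ q = min(a, b) on (0.33, 0.20) = 0.20
q ∧ (r ∧ q) = min(a, b) on (0.20, 0.20) = 0.20
¬(q ∧ (r ∧ q)) = 1 − 0.20 = 0.80
¬t = 1 − 0.78 = 0.22
r ∧ ¬t = min(a, b) on (0.33, 0.22) = 0.22
(r ∧ ¬t) ∧ q = min(a, b) on (0.22, 0.20) = 0.20
¬(q ∧ (r ∧ q)) → ((r ∧ ¬t) ∧ q)  [Reichenbach: 1 − a + a·b] with a=0.80, b=0.20 → 0.36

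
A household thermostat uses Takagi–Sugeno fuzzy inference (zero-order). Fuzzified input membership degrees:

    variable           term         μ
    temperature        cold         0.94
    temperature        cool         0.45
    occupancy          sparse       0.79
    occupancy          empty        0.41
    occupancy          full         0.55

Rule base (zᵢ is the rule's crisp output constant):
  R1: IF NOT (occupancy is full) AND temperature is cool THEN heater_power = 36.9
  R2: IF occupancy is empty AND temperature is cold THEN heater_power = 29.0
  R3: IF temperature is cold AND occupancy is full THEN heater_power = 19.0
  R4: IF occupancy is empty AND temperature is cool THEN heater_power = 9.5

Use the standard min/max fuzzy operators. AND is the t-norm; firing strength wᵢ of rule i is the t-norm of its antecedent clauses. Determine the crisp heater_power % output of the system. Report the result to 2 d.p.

R1 (z=36.9): ¬full=1−0.55=0.45, cool=0.45; AND[min(a, b)] → w = 0.45
R2 (z=29.0): empty=0.41, cold=0.94; AND[min(a, b)] → w = 0.41
R3 (z=19.0): cold=0.94, full=0.55; AND[min(a, b)] → w = 0.55
R4 (z=9.5): empty=0.41, cool=0.45; AND[min(a, b)] → w = 0.41
Weighted average = (0.45·36.9 + 0.41·29.0 + 0.55·19.0 + 0.41·9.5) / (0.45 + 0.41 + 0.55 + 0.41)
  = 42.8400 / 1.8200 = 23.54

23.54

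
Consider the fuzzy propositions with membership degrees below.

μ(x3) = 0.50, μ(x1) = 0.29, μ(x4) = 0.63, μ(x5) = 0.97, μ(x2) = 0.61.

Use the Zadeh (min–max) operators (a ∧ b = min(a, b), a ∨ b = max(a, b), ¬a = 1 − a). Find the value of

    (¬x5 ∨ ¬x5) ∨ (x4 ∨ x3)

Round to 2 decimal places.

0.63

¬x5 = 1 − 0.97 = 0.03
¬x5 = 1 − 0.97 = 0.03
¬x5 ∨ ¬x5 = max(a, b) on (0.03, 0.03) = 0.03
x4 ∨ x3 = max(a, b) on (0.63, 0.50) = 0.63
(¬x5 ∨ ¬x5) ∨ (x4 ∨ x3) = max(a, b) on (0.03, 0.63) = 0.63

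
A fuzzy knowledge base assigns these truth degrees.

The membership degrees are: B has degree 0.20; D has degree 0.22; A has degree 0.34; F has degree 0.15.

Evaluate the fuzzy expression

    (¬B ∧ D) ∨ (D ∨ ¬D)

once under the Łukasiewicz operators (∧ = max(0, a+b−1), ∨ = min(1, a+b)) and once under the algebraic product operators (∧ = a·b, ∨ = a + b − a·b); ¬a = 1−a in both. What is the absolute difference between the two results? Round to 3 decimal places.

Under Łukasiewicz:
  ¬B = 1 − 0.20 = 0.80
  ¬B ∧ D = max(0, a+b−1) on (0.80, 0.22) = 0.02
  ¬D = 1 − 0.22 = 0.78
  D ∨ ¬D = min(1, a+b) on (0.22, 0.78) = 1.00
  (¬B ∧ D) ∨ (D ∨ ¬D) = min(1, a+b) on (0.02, 1.00) = 1.00
  → value = 1.0000
Under algebraic product:
  ¬B = 1 − 0.2000 = 0.8000
  ¬B ∧ D = a·b on (0.8000, 0.2200) = 0.1760
  ¬D = 1 − 0.2200 = 0.7800
  D ∨ ¬D = a + b − a·b on (0.2200, 0.7800) = 0.8284
  (¬B ∧ D) ∨ (D ∨ ¬D) = a + b − a·b on (0.1760, 0.8284) = 0.8586
  → value = 0.8586
|1.0000 − 0.8586| = 0.141

0.141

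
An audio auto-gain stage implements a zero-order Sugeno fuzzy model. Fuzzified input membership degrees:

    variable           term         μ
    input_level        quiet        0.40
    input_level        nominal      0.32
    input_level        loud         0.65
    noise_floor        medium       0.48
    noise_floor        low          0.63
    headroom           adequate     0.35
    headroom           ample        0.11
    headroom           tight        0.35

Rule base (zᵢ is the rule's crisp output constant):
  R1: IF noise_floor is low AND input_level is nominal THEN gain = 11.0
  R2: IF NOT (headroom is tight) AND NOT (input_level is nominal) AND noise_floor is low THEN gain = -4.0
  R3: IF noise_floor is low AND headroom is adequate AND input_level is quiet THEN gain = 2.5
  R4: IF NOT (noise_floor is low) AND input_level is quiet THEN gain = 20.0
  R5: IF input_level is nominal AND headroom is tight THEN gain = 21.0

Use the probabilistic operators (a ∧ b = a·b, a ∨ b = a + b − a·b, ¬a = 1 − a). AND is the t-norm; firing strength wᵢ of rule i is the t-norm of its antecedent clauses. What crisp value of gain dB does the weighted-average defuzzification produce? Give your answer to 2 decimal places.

R1 (z=11.0): low=0.63, nominal=0.32; AND[a·b] → w = 0.2016
R2 (z=-4.0): ¬tight=1−0.35=0.65, ¬nominal=1−0.32=0.68, low=0.63; AND[a·b] → w = 0.2785
R3 (z=2.5): low=0.63, adequate=0.35, quiet=0.40; AND[a·b] → w = 0.0882
R4 (z=20.0): ¬low=1−0.63=0.37, quiet=0.40; AND[a·b] → w = 0.1480
R5 (z=21.0): nominal=0.32, tight=0.35; AND[a·b] → w = 0.1120
Weighted average = (0.2016·11.0 + 0.2785·-4.0 + 0.0882·2.5 + 0.1480·20.0 + 0.1120·21.0) / (0.2016 + 0.2785 + 0.0882 + 0.1480 + 0.1120)
  = 6.6363 / 0.8283 = 8.01

8.01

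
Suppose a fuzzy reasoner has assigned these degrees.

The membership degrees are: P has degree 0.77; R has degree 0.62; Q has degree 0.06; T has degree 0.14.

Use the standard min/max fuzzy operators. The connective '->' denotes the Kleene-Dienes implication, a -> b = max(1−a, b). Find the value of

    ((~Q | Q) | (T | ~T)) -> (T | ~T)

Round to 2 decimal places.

~Q = 1 − 0.06 = 0.94
~Q | Q = max(a, b) on (0.94, 0.06) = 0.94
~T = 1 − 0.14 = 0.86
T | ~T = max(a, b) on (0.14, 0.86) = 0.86
(~Q | Q) | (T | ~T) = max(a, b) on (0.94, 0.86) = 0.94
~T = 1 − 0.14 = 0.86
T | ~T = max(a, b) on (0.14, 0.86) = 0.86
((~Q | Q) | (T | ~T)) -> (T | ~T)  [Kleene-Dienes: max(1−a, b)] with a=0.94, b=0.86 → 0.86

0.86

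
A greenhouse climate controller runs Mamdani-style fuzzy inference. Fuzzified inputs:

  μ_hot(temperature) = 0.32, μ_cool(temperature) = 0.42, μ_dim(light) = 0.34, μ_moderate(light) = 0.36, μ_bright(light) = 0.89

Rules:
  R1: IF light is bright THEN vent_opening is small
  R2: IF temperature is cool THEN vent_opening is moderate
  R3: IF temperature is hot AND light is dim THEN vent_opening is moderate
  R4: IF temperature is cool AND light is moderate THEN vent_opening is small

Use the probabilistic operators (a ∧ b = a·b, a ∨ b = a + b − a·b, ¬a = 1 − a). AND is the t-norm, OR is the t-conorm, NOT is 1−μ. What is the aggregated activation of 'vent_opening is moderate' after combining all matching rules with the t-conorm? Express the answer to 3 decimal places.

0.483

R1: bright=0.89 → w = 0.8900
R2: cool=0.42 → w = 0.4200
R3: hot=0.32, dim=0.34; AND[a·b] → w = 0.1088
R4: cool=0.42, moderate=0.36; AND[a·b] → w = 0.1512
Rules with consequent 'moderate': {R2, R3} → strengths 0.4200, 0.1088
Aggregate via t-conorm [a + b − a·b]: 0.4831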